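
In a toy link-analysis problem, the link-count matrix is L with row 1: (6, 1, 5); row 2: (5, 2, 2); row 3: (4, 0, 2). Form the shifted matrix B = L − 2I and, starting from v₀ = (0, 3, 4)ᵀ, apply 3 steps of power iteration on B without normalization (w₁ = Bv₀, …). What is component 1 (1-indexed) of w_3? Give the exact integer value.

975

B = L − 2I has rows (4, 1, 5); (5, 0, 2); (4, 0, 0)
w1 = Bv₀ = (4·0 + 1·3 + 5·4; 5·0 + 0·3 + 2·4; 4·0 + 0·3 + 0·4) = (23, 8, 0)
w2 = Bw1 = (4·23 + 1·8 + 5·0; 5·23 + 0·8 + 2·0; 4·23 + 0·8 + 0·0) = (100, 115, 92)
w3 = Bw2 = (975, 684, 400)
Requested component of w3: 975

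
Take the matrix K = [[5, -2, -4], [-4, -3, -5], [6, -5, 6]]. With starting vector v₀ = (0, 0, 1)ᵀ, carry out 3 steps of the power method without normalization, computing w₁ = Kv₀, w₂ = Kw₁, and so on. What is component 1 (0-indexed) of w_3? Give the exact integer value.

w1 = Kv₀ = (-4, -5, 6)
w2 = Kw1 = (-34, 1, 37)
w3 = Kw2 = (-320, -52, 13)
The requested component of w3 is -52.

-52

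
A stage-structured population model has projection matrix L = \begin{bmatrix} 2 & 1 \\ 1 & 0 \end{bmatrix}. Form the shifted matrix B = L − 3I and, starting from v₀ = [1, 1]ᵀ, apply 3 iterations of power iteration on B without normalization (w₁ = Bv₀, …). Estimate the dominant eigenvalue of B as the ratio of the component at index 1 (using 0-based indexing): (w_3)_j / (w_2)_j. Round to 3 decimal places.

B = L − 3I has rows (-1, 1); (1, -3)
w1 = Bv₀ = ((-1)·1 + 1·1; 1·1 + (-3)·1) = (0, -2)
w2 = Bw1 = ((-1)·0 + 1·(-2); 1·0 + (-3)·(-2)) = (-2, 6)
w3 = Bw2 = (8, -20)
Ratio: -20/6 = -3.333

μ ≈ -3.333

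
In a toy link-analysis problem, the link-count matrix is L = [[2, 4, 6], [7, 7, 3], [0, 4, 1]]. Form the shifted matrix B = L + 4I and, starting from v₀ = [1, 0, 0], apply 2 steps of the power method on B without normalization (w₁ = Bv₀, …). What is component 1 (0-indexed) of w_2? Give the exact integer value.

119

B = L + 4I has rows (6, 4, 6); (7, 11, 3); (0, 4, 5)
w1 = Bv₀ = (6, 7, 0)
w2 = Bw1 = (64, 119, 28)
Requested component of w2: 119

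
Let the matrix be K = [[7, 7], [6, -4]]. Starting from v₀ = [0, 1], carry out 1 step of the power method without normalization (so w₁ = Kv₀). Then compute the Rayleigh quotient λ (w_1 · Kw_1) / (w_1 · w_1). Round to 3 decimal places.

w1 = Kv₀ = (7, -4)
Kw1 = (21, 58)
w1·Kw1 = 7·21 + (-4)·58 = -85; w1·w1 = 7·7 + (-4)·(-4) = 65
λ ≈ -85/65 = -1.308

-1.308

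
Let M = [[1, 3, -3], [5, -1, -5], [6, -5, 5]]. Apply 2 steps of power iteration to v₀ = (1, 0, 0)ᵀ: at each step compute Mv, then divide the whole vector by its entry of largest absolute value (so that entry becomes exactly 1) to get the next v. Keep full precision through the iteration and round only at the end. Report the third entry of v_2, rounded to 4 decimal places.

-0.3667

Mv0 = (1.00000, 5.00000, 6.00000); divide by 6.00000 → v1 = (0.16667, 0.83333, 1.00000)
Mv1 = (-0.33333, -5.00000, 1.83333); divide by -5.00000 → v2 = (0.06667, 1.00000, -0.36667)
Requested entry of v2: 11/-30 = -0.3667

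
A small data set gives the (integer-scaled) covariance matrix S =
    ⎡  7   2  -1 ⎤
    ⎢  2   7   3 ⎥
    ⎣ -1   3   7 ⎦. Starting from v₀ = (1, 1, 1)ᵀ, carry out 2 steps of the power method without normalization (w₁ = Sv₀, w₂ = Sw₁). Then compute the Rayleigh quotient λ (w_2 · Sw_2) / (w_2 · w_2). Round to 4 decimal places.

λ ≈ 10.1404

w1 = Sv₀ = (7·1 + 2·1 + (-1)·1; 2·1 + 7·1 + 3·1; (-1)·1 + 3·1 + 7·1) = (8, 12, 9)
w2 = Sw1 = (7·8 + 2·12 + (-1)·9; 2·8 + 7·12 + 3·9; (-1)·8 + 3·12 + 7·9) = (71, 127, 91)
Sw2 = (660, 1304, 947)
w2·Sw2 = 71·660 + 127·1304 + 91·947 = 298645; w2·w2 = 71·71 + 127·127 + 91·91 = 29451
λ ≈ 298645/29451 = 10.1404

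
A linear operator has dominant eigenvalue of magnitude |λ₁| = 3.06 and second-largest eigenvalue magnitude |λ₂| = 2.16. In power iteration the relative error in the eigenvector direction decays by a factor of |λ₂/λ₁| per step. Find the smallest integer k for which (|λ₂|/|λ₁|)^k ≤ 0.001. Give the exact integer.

|λ₂/λ₁| = 2.16/3.06 = 0.70588
Need k ≥ ln(0.001) / ln(0.70588) = -6.9078 / -0.3483 ≈ 19.832
Smallest integer k satisfying the bound: 20

20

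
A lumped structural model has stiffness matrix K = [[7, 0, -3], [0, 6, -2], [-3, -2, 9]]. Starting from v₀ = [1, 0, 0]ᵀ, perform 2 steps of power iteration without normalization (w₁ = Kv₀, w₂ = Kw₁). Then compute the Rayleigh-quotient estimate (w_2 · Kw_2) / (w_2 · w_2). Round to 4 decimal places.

10.9320

w1 = Kv₀ = (7, 0, -3)
w2 = Kw1 = (58, 6, -48)
Kw2 = (550, 132, -618)
w2·Kw2 = 58·550 + 6·132 + (-48)·(-618) = 62356; w2·w2 = 58·58 + 6·6 + (-48)·(-48) = 5704
λ ≈ 62356/5704 = 10.9320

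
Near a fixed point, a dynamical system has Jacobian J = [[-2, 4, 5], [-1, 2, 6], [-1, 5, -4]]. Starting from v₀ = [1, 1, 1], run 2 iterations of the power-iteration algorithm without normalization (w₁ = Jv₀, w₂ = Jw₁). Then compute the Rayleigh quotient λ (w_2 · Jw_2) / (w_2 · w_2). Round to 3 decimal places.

λ ≈ 0.571

w1 = Jv₀ = (7, 7, 0)
w2 = Jw1 = (14, 7, 28)
Jw2 = (140, 168, -91)
w2·Jw2 = 14·140 + 7·168 + 28·(-91) = 588; w2·w2 = 14·14 + 7·7 + 28·28 = 1029
λ ≈ 588/1029 = 0.571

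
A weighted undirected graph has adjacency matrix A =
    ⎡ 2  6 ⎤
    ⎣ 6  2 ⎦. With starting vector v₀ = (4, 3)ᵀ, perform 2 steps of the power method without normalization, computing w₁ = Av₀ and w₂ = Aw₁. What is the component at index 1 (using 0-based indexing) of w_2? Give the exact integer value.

216

w1 = Av₀ = (2·4 + 6·3; 6·4 + 2·3) = (26, 30)
w2 = Aw1 = (2·26 + 6·30; 6·26 + 2·30) = (232, 216)
The requested component of w2 is 216.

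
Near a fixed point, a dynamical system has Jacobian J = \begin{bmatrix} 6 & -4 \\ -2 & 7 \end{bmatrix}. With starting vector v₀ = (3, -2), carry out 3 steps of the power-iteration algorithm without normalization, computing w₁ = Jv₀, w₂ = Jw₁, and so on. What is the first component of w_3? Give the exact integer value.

w1 = Jv₀ = (6·3 + (-4)·(-2); (-2)·3 + 7·(-2)) = (26, -20)
w2 = Jw1 = (6·26 + (-4)·(-20); (-2)·26 + 7·(-20)) = (236, -192)
w3 = Jw2 = (2184, -1816)
The requested component of w3 is 2184.

2184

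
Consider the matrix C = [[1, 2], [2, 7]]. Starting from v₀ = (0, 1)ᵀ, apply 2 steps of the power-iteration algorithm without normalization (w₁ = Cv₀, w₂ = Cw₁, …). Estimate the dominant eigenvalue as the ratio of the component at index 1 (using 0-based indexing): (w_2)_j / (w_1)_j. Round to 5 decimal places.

w1 = Cv₀ = (1·0 + 2·1; 2·0 + 7·1) = (2, 7)
w2 = Cw1 = (1·2 + 2·7; 2·2 + 7·7) = (16, 53)
Ratio at component: 53 / 7 = 7.57143

λ ≈ 7.57143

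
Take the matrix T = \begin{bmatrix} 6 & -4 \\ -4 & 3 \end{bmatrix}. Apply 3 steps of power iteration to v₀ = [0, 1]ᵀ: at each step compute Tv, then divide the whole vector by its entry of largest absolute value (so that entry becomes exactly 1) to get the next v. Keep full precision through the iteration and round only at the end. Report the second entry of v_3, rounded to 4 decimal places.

-0.6930

Tv0 = (-4.00000, 3.00000); divide by -4.00000 → v1 = (1.00000, -0.75000)
Tv1 = (9.00000, -6.25000); divide by 9.00000 → v2 = (1.00000, -0.69444)
Tv2 = (8.77778, -6.08333); divide by 8.77778 → v3 = (1.00000, -0.69304)
Requested entry of v3: 219/-316 = -0.6930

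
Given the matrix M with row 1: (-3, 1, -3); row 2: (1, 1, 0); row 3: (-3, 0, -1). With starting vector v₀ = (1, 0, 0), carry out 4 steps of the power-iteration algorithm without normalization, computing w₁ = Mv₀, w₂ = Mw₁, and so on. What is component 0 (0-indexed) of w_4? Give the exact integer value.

509

w1 = Mv₀ = ((-3)·1 + 1·0 + (-3)·0; 1·1 + 1·0 + 0·0; (-3)·1 + 0·0 + (-1)·0) = (-3, 1, -3)
w2 = Mw1 = ((-3)·(-3) + 1·1 + (-3)·(-3); 1·(-3) + 1·1 + 0·(-3); (-3)·(-3) + 0·1 + (-1)·(-3)) = (19, -2, 12)
w3 = Mw2 = (-95, 17, -69)
w4 = Mw3 = (509, -78, 354)
The requested component of w4 is 509.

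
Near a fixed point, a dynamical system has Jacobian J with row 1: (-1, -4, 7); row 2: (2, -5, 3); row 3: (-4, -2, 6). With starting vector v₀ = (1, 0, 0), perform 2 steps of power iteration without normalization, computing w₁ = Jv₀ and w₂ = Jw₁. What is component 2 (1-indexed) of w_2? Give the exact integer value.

-24

w1 = Jv₀ = (-1, 2, -4)
w2 = Jw1 = (-35, -24, -24)
The requested component of w2 is -24.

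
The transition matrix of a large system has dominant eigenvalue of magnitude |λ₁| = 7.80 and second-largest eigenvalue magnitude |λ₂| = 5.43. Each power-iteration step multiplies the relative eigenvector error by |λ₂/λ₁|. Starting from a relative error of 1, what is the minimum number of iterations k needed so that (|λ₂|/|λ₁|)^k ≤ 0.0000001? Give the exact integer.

|λ₂/λ₁| = 5.43/7.80 = 0.69615
Need k ≥ ln(0.0000001) / ln(0.69615) = -16.1181 / -0.3622 ≈ 44.502
Smallest integer k satisfying the bound: 45

45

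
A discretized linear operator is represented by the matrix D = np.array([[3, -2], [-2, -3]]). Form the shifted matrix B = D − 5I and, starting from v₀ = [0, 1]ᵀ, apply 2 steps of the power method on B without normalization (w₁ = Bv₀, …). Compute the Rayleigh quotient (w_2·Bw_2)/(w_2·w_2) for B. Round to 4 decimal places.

-8.6051

B = D − 5I has rows (-2, -2); (-2, -8)
w1 = Bv₀ = ((-2)·0 + (-2)·1; (-2)·0 + (-8)·1) = (-2, -8)
w2 = Bw1 = ((-2)·(-2) + (-2)·(-8); (-2)·(-2) + (-8)·(-8)) = (20, 68)
Bw2 = (-176, -584)
w2·Bw2 = -43232; w2·w2 = 5024; μ ≈ -43232/5024 = -8.6051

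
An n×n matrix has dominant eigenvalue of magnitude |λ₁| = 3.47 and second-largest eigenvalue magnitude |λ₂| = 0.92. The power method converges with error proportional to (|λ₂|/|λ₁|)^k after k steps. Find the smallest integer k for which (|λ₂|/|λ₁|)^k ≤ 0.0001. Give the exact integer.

7

|λ₂/λ₁| = 0.92/3.47 = 0.26513
Need k ≥ ln(0.0001) / ln(0.26513) = -9.2103 / -1.3275 ≈ 6.938
Smallest integer k satisfying the bound: 7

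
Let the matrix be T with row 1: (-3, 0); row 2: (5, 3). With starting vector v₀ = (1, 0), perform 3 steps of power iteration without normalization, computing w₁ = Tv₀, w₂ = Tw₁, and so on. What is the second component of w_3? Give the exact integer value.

w1 = Tv₀ = ((-3)·1 + 0·0; 5·1 + 3·0) = (-3, 5)
w2 = Tw1 = ((-3)·(-3) + 0·5; 5·(-3) + 3·5) = (9, 0)
w3 = Tw2 = (-27, 45)
The requested component of w3 is 45.

45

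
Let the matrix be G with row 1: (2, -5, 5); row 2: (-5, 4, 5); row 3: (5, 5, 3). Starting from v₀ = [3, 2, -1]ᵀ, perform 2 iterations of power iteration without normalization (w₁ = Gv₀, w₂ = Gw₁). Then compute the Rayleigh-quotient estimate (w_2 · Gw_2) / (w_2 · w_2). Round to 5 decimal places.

λ ≈ -4.63167

w1 = Gv₀ = (-9, -12, 22)
w2 = Gw1 = (152, 107, -39)
Gw2 = (-426, -527, 1178)
w2·Gw2 = 152·(-426) + 107·(-527) + (-39)·1178 = -167083; w2·w2 = 152·152 + 107·107 + (-39)·(-39) = 36074
λ ≈ -167083/36074 = -4.63167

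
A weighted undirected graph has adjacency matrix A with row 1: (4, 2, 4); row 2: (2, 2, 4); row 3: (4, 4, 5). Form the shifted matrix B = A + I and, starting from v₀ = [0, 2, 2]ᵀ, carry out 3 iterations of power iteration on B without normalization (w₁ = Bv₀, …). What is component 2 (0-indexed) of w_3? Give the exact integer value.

B = A + I has rows (5, 2, 4); (2, 3, 4); (4, 4, 6)
w1 = Bv₀ = (5·0 + 2·2 + 4·2; 2·0 + 3·2 + 4·2; 4·0 + 4·2 + 6·2) = (12, 14, 20)
w2 = Bw1 = (5·12 + 2·14 + 4·20; 2·12 + 3·14 + 4·20; 4·12 + 4·14 + 6·20) = (168, 146, 224)
w3 = Bw2 = (2028, 1670, 2600)
Requested component of w3: 2600

2600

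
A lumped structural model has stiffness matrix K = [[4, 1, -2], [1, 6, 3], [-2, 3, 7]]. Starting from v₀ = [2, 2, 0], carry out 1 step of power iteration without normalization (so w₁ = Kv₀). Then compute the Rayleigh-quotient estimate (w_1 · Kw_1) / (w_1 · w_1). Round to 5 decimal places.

6.57333

w1 = Kv₀ = (10, 14, 2)
Kw1 = (50, 100, 36)
w1·Kw1 = 10·50 + 14·100 + 2·36 = 1972; w1·w1 = 10·10 + 14·14 + 2·2 = 300
λ ≈ 1972/300 = 6.57333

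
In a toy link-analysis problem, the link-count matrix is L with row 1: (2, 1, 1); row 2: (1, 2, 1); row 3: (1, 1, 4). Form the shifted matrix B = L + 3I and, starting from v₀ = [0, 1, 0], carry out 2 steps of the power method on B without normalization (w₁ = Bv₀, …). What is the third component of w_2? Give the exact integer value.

13

B = L + 3I has rows (5, 1, 1); (1, 5, 1); (1, 1, 7)
w1 = Bv₀ = (1, 5, 1)
w2 = Bw1 = (11, 27, 13)
Requested component of w2: 13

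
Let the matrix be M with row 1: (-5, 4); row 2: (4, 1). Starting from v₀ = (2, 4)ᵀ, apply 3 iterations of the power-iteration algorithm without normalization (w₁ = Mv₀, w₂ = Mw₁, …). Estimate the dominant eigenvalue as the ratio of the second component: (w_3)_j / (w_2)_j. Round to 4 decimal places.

w1 = Mv₀ = (6, 12)
w2 = Mw1 = (18, 36)
w3 = Mw2 = (54, 108)
Ratio at component: 108 / 36 = 3.0000

λ ≈ 3.0000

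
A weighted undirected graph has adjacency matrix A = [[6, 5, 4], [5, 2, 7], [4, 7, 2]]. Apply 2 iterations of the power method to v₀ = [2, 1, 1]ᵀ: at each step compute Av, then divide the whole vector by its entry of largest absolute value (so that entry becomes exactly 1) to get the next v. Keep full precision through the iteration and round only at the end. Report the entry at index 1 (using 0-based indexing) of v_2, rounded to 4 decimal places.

Av0 = (21.00000, 19.00000, 17.00000); divide by 21.00000 → v1 = (1.00000, 0.90476, 0.80952)
Av1 = (13.76190, 12.47619, 11.95238); divide by 13.76190 → v2 = (1.00000, 0.90657, 0.86851)
Requested entry of v2: 262/289 = 0.9066

0.9066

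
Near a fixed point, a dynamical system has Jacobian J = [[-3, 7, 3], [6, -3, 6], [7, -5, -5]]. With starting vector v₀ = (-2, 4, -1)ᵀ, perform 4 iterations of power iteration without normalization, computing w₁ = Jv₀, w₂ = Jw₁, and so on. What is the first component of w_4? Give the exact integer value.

-24678

w1 = Jv₀ = ((-3)·(-2) + 7·4 + 3·(-1); 6·(-2) + (-3)·4 + 6·(-1); 7·(-2) + (-5)·4 + (-5)·(-1)) = (31, -30, -29)
w2 = Jw1 = ((-3)·31 + 7·(-30) + 3·(-29); 6·31 + (-3)·(-30) + 6·(-29); 7·31 + (-5)·(-30) + (-5)·(-29)) = (-390, 102, 512)
w3 = Jw2 = (3420, 426, -5800)
w4 = Jw3 = (-24678, -15558, 50810)
The requested component of w4 is -24678.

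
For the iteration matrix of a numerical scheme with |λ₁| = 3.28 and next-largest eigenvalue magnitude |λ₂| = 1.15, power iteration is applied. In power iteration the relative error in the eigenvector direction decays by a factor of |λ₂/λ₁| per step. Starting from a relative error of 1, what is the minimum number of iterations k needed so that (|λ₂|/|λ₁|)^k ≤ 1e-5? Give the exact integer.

|λ₂/λ₁| = 1.15/3.28 = 0.35061
Need k ≥ ln(1e-5) / ln(0.35061) = -11.5129 / -1.0481 ≈ 10.985
Smallest integer k satisfying the bound: 11

11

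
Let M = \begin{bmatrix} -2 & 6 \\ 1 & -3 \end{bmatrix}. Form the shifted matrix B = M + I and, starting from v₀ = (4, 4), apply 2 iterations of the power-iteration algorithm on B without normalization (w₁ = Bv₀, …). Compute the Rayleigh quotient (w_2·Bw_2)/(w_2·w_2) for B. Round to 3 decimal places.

μ ≈ -4.459

B = M + I has rows (-1, 6); (1, -2)
w1 = Bv₀ = ((-1)·4 + 6·4; 1·4 + (-2)·4) = (20, -4)
w2 = Bw1 = ((-1)·20 + 6·(-4); 1·20 + (-2)·(-4)) = (-44, 28)
Bw2 = (212, -100)
w2·Bw2 = -12128; w2·w2 = 2720; μ ≈ -12128/2720 = -4.459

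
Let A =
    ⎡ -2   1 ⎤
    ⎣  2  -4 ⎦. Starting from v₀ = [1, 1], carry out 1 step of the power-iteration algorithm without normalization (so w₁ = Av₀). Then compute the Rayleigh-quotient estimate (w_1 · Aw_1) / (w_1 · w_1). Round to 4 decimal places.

w1 = Av₀ = (-1, -2)
Aw1 = (0, 6)
w1·Aw1 = (-1)·0 + (-2)·6 = -12; w1·w1 = (-1)·(-1) + (-2)·(-2) = 5
λ ≈ -12/5 = -2.4000

-2.4000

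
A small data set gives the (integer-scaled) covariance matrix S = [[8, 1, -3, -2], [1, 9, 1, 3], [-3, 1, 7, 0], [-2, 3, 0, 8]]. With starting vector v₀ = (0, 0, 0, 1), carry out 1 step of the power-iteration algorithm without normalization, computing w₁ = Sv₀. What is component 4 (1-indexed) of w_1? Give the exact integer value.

w1 = Sv₀ = (8·0 + 1·0 + (-3)·0 + (-2)·1; 1·0 + 9·0 + 1·0 + 3·1; (-3)·0 + 1·0 + 7·0 + 0·1; (-2)·0 + 3·0 + 0·0 + 8·1) = (-2, 3, 0, 8)
The requested component of w1 is 8.

8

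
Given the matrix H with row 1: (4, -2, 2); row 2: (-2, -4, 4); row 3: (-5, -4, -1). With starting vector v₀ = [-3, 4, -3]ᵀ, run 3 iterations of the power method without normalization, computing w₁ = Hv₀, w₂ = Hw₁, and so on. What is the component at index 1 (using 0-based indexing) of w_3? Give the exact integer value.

w1 = Hv₀ = (4·(-3) + (-2)·4 + 2·(-3); (-2)·(-3) + (-4)·4 + 4·(-3); (-5)·(-3) + (-4)·4 + (-1)·(-3)) = (-26, -22, 2)
w2 = Hw1 = (4·(-26) + (-2)·(-22) + 2·2; (-2)·(-26) + (-4)·(-22) + 4·2; (-5)·(-26) + (-4)·(-22) + (-1)·2) = (-56, 148, 216)
w3 = Hw2 = (-88, 384, -528)
The requested component of w3 is 384.

384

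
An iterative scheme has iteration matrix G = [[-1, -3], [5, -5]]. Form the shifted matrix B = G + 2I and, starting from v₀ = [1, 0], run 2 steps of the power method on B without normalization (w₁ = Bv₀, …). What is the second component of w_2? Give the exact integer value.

-10

B = G + 2I has rows (1, -3); (5, -3)
w1 = Bv₀ = (1, 5)
w2 = Bw1 = (-14, -10)
Requested component of w2: -10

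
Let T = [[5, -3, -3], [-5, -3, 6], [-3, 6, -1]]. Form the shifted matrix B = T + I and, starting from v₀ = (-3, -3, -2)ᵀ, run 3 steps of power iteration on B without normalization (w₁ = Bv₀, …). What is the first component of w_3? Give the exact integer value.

B = T + I has rows (6, -3, -3); (-5, -2, 6); (-3, 6, 0)
w1 = Bv₀ = (-3, 9, -9)
w2 = Bw1 = (-18, -57, 63)
w3 = Bw2 = (-126, 582, -288)
Requested component of w3: -126

-126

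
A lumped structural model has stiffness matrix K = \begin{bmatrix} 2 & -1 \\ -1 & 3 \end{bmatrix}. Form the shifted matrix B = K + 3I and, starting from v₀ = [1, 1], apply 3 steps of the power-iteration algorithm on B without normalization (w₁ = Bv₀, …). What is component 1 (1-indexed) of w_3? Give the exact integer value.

B = K + 3I has rows (5, -1); (-1, 6)
w1 = Bv₀ = (4, 5)
w2 = Bw1 = (15, 26)
w3 = Bw2 = (49, 141)
Requested component of w3: 49

49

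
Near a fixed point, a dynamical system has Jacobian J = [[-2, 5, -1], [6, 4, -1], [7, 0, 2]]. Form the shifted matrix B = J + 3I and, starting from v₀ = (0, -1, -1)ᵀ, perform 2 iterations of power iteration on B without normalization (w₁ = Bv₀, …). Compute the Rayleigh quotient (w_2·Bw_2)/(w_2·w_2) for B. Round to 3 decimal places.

B = J + 3I has rows (1, 5, -1); (6, 7, -1); (7, 0, 5)
w1 = Bv₀ = (1·0 + 5·(-1) + (-1)·(-1); 6·0 + 7·(-1) + (-1)·(-1); 7·0 + 0·(-1) + 5·(-1)) = (-4, -6, -5)
w2 = Bw1 = (1·(-4) + 5·(-6) + (-1)·(-5); 6·(-4) + 7·(-6) + (-1)·(-5); 7·(-4) + 0·(-6) + 5·(-5)) = (-29, -61, -53)
Bw2 = (-281, -548, -468)
w2·Bw2 = 66381; w2·w2 = 7371; μ ≈ 66381/7371 = 9.006

μ ≈ 9.006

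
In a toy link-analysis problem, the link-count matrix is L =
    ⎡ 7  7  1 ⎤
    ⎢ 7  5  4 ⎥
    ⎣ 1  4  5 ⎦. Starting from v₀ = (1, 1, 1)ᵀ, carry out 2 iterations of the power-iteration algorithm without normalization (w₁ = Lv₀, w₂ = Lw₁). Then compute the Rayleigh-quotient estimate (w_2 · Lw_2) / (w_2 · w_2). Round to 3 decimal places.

w1 = Lv₀ = (15, 16, 10)
w2 = Lw1 = (227, 225, 129)
Lw2 = (3293, 3230, 1772)
w2·Lw2 = 227·3293 + 225·3230 + 129·1772 = 1702849; w2·w2 = 227·227 + 225·225 + 129·129 = 118795
λ ≈ 1702849/118795 = 14.334

14.334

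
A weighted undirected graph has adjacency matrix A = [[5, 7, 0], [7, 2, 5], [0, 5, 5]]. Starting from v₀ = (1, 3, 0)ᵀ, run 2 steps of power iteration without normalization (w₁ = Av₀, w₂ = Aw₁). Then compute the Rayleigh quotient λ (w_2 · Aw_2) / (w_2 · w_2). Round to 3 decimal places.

λ ≈ 11.945

w1 = Av₀ = (5·1 + 7·3 + 0·0; 7·1 + 2·3 + 5·0; 0·1 + 5·3 + 5·0) = (26, 13, 15)
w2 = Aw1 = (5·26 + 7·13 + 0·15; 7·26 + 2·13 + 5·15; 0·26 + 5·13 + 5·15) = (221, 283, 140)
Aw2 = (3086, 2813, 2115)
w2·Aw2 = 221·3086 + 283·2813 + 140·2115 = 1774185; w2·w2 = 221·221 + 283·283 + 140·140 = 148530
λ ≈ 1774185/148530 = 11.945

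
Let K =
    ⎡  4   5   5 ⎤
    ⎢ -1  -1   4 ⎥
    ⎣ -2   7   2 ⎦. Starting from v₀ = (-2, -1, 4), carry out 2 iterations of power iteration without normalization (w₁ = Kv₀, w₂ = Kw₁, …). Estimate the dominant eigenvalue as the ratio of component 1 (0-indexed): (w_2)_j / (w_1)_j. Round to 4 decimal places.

λ ≈ -0.3158

w1 = Kv₀ = (4·(-2) + 5·(-1) + 5·4; (-1)·(-2) + (-1)·(-1) + 4·4; (-2)·(-2) + 7·(-1) + 2·4) = (7, 19, 5)
w2 = Kw1 = (4·7 + 5·19 + 5·5; (-1)·7 + (-1)·19 + 4·5; (-2)·7 + 7·19 + 2·5) = (148, -6, 129)
Ratio at component: -6 / 19 = -0.3158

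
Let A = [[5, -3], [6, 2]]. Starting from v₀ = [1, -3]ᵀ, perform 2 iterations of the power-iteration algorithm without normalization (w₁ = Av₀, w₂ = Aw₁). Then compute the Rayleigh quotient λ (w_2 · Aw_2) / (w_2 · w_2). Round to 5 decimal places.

4.70492

w1 = Av₀ = (5·1 + (-3)·(-3); 6·1 + 2·(-3)) = (14, 0)
w2 = Aw1 = (5·14 + (-3)·0; 6·14 + 2·0) = (70, 84)
Aw2 = (98, 588)
w2·Aw2 = 70·98 + 84·588 = 56252; w2·w2 = 70·70 + 84·84 = 11956
λ ≈ 56252/11956 = 4.70492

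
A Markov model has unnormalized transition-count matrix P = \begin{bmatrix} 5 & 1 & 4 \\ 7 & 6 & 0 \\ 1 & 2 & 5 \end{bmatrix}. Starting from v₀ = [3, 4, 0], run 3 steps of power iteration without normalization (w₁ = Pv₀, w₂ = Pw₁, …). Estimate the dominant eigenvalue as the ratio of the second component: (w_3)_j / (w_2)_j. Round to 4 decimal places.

w1 = Pv₀ = (19, 45, 11)
w2 = Pw1 = (184, 403, 164)
w3 = Pw2 = (1979, 3706, 1810)
Ratio at component: 3706 / 403 = 9.1960

9.1960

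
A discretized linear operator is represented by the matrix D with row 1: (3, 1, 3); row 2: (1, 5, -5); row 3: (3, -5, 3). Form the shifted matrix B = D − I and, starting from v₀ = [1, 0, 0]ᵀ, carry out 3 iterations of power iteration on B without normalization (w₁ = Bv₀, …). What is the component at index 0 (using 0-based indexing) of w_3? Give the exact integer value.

40

B = D − I has rows (2, 1, 3); (1, 4, -5); (3, -5, 2)
w1 = Bv₀ = (2, 1, 3)
w2 = Bw1 = (14, -9, 7)
w3 = Bw2 = (40, -57, 101)
Requested component of w3: 40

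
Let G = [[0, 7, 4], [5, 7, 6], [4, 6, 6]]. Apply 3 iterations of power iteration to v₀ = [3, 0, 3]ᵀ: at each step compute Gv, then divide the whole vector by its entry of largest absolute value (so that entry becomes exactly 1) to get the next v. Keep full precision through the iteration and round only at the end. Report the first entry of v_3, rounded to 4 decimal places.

Gv0 = (12.00000, 33.00000, 30.00000); divide by 33.00000 → v1 = (0.36364, 1.00000, 0.90909)
Gv1 = (10.63636, 14.27273, 12.90909); divide by 14.27273 → v2 = (0.74522, 1.00000, 0.90446)
Gv2 = (10.61783, 16.15287, 14.40764); divide by 16.15287 → v3 = (0.65733, 1.00000, 0.89196)
Requested entry of v3: 5001/7608 = 0.6573

0.6573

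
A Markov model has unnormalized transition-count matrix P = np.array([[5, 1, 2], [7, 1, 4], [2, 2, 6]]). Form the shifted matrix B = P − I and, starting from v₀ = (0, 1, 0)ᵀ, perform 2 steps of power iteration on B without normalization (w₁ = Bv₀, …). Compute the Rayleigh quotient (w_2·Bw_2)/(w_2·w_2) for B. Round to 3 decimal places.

B = P − I has rows (4, 1, 2); (7, 0, 4); (2, 2, 5)
w1 = Bv₀ = (4·0 + 1·1 + 2·0; 7·0 + 0·1 + 4·0; 2·0 + 2·1 + 5·0) = (1, 0, 2)
w2 = Bw1 = (4·1 + 1·0 + 2·2; 7·1 + 0·0 + 4·2; 2·1 + 2·0 + 5·2) = (8, 15, 12)
Bw2 = (71, 104, 106)
w2·Bw2 = 3400; w2·w2 = 433; μ ≈ 3400/433 = 7.852

7.852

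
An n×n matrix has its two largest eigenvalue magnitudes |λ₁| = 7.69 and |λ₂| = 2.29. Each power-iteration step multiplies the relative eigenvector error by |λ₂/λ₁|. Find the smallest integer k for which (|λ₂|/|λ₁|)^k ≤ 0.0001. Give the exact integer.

|λ₂/λ₁| = 2.29/7.69 = 0.29779
Need k ≥ ln(0.0001) / ln(0.29779) = -9.2103 / -1.2114 ≈ 7.603
Smallest integer k satisfying the bound: 8

8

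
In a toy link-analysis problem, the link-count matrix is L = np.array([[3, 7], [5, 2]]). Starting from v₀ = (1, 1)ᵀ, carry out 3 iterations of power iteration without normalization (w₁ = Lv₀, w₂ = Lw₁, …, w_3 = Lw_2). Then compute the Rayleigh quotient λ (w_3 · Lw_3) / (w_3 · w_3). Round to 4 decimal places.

w1 = Lv₀ = (3·1 + 7·1; 5·1 + 2·1) = (10, 7)
w2 = Lw1 = (3·10 + 7·7; 5·10 + 2·7) = (79, 64)
w3 = Lw2 = (685, 523)
Lw3 = (5716, 4471)
w3·Lw3 = 685·5716 + 523·4471 = 6253793; w3·w3 = 685·685 + 523·523 = 742754
λ ≈ 6253793/742754 = 8.4197

8.4197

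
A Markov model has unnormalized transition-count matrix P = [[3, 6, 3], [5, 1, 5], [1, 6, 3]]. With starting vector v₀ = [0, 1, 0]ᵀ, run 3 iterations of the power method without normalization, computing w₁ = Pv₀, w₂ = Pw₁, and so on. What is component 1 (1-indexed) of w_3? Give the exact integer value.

582

w1 = Pv₀ = (6, 1, 6)
w2 = Pw1 = (42, 61, 30)
w3 = Pw2 = (582, 421, 498)
The requested component of w3 is 582.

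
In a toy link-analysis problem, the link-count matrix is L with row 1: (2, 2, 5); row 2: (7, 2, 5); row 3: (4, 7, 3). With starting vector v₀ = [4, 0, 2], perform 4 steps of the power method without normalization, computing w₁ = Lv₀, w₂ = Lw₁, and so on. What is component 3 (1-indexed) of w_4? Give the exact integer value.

54590

w1 = Lv₀ = (2·4 + 2·0 + 5·2; 7·4 + 2·0 + 5·2; 4·4 + 7·0 + 3·2) = (18, 38, 22)
w2 = Lw1 = (2·18 + 2·38 + 5·22; 7·18 + 2·38 + 5·22; 4·18 + 7·38 + 3·22) = (222, 312, 404)
w3 = Lw2 = (3088, 4198, 4284)
w4 = Lw3 = (35992, 51432, 54590)
The requested component of w4 is 54590.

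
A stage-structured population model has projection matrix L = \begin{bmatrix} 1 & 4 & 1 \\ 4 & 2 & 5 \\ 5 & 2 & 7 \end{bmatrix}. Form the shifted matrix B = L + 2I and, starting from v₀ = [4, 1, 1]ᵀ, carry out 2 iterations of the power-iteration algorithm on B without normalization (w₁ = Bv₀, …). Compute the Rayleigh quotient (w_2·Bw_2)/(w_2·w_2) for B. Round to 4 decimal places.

B = L + 2I has rows (3, 4, 1); (4, 4, 5); (5, 2, 9)
w1 = Bv₀ = (17, 25, 31)
w2 = Bw1 = (182, 323, 414)
Bw2 = (2252, 4090, 5282)
w2·Bw2 = 3917682; w2·w2 = 308849; μ ≈ 3917682/308849 = 12.6848

μ ≈ 12.6848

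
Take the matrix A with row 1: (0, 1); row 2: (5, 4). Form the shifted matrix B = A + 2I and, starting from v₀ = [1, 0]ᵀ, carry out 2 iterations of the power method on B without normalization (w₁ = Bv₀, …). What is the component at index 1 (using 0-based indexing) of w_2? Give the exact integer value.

B = A + 2I has rows (2, 1); (5, 6)
w1 = Bv₀ = (2·1 + 1·0; 5·1 + 6·0) = (2, 5)
w2 = Bw1 = (2·2 + 1·5; 5·2 + 6·5) = (9, 40)
Requested component of w2: 40

40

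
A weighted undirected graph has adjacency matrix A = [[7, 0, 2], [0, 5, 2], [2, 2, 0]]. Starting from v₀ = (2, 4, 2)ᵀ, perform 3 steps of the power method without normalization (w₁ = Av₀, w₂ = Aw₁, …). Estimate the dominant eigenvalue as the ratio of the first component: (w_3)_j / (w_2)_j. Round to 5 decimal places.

w1 = Av₀ = (7·2 + 0·4 + 2·2; 0·2 + 5·4 + 2·2; 2·2 + 2·4 + 0·2) = (18, 24, 12)
w2 = Aw1 = (7·18 + 0·24 + 2·12; 0·18 + 5·24 + 2·12; 2·18 + 2·24 + 0·12) = (150, 144, 84)
w3 = Aw2 = (1218, 888, 588)
Ratio at component: 1218 / 150 = 8.12000

8.12000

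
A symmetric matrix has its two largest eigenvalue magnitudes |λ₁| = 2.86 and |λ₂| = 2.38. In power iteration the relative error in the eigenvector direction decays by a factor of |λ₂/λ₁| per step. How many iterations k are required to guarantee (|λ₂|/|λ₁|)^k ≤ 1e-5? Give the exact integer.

|λ₂/λ₁| = 2.38/2.86 = 0.83217
Need k ≥ ln(1e-5) / ln(0.83217) = -11.5129 / -0.1837 ≈ 62.665
Smallest integer k satisfying the bound: 63

63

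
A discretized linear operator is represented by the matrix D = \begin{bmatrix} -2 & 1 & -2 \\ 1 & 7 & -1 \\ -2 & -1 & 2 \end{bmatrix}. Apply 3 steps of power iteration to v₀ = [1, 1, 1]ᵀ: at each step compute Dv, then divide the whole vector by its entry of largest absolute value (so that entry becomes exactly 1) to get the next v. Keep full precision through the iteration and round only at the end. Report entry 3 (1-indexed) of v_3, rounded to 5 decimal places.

Dv0 = (-3.000000, 7.000000, -1.000000); divide by 7.000000 → v1 = (-0.428571, 1.000000, -0.142857)
Dv1 = (2.142857, 6.714286, -0.428571); divide by 6.714286 → v2 = (0.319149, 1.000000, -0.063830)
Dv2 = (0.489362, 7.382979, -1.765957); divide by 7.382979 → v3 = (0.066282, 1.000000, -0.239193)
Requested entry of v3: -83/347 = -0.23919

-0.23919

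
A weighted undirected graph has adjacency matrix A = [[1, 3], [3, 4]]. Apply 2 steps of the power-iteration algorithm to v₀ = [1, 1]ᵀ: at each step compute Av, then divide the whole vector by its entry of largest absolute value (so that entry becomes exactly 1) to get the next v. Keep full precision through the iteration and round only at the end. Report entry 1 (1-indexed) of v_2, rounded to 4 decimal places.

0.6250

Av0 = (4.00000, 7.00000); divide by 7.00000 → v1 = (0.57143, 1.00000)
Av1 = (3.57143, 5.71429); divide by 5.71429 → v2 = (0.62500, 1.00000)
Requested entry of v2: 25/40 = 0.6250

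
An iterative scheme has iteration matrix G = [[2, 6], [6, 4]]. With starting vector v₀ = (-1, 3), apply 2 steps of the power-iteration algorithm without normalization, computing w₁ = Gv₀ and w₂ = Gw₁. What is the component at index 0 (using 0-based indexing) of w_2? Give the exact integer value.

w1 = Gv₀ = (16, 6)
w2 = Gw1 = (68, 120)
The requested component of w2 is 68.

68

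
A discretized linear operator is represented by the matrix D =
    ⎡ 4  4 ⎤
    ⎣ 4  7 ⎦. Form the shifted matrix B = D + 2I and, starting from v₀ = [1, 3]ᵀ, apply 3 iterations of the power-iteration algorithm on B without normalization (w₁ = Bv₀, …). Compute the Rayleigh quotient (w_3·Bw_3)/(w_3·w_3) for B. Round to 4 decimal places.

B = D + 2I has rows (6, 4); (4, 9)
w1 = Bv₀ = (6·1 + 4·3; 4·1 + 9·3) = (18, 31)
w2 = Bw1 = (6·18 + 4·31; 4·18 + 9·31) = (232, 351)
w3 = Bw2 = (2796, 4087)
Bw3 = (33124, 47967)
w3·Bw3 = 288655833; w3·w3 = 24521185; μ ≈ 288655833/24521185 = 11.7717

μ ≈ 11.7717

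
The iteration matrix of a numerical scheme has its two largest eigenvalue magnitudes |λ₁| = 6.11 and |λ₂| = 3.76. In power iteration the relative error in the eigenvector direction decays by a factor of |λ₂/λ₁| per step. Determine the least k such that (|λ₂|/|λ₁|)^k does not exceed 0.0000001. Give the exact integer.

|λ₂/λ₁| = 3.76/6.11 = 0.61538
Need k ≥ ln(0.0000001) / ln(0.61538) = -16.1181 / -0.4855 ≈ 33.198
Smallest integer k satisfying the bound: 34

34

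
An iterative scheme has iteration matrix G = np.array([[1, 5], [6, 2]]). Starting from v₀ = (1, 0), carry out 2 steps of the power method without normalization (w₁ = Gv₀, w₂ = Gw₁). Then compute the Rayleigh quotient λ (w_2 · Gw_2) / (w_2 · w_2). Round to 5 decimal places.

λ ≈ 6.02879

w1 = Gv₀ = (1, 6)
w2 = Gw1 = (31, 18)
Gw2 = (121, 222)
w2·Gw2 = 31·121 + 18·222 = 7747; w2·w2 = 31·31 + 18·18 = 1285
λ ≈ 7747/1285 = 6.02879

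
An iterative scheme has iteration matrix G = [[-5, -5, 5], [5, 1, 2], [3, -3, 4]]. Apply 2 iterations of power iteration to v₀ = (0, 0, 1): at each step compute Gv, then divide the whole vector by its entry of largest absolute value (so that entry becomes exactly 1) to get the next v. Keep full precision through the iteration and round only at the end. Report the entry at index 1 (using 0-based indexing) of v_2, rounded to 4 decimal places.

1.0000

Gv0 = (5.00000, 2.00000, 4.00000); divide by 5.00000 → v1 = (1.00000, 0.40000, 0.80000)
Gv1 = (-3.00000, 7.00000, 5.00000); divide by 7.00000 → v2 = (-0.42857, 1.00000, 0.71429)
Requested entry of v2: 35/35 = 1.0000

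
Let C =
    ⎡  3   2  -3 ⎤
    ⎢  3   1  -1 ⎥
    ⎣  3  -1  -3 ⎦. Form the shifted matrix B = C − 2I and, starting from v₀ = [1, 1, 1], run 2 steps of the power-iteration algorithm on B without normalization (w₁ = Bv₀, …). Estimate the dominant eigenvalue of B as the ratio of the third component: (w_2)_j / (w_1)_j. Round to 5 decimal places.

μ ≈ -4.66667

B = C − 2I has rows (1, 2, -3); (3, -1, -1); (3, -1, -5)
w1 = Bv₀ = (1·1 + 2·1 + (-3)·1; 3·1 + (-1)·1 + (-1)·1; 3·1 + (-1)·1 + (-5)·1) = (0, 1, -3)
w2 = Bw1 = (1·0 + 2·1 + (-3)·(-3); 3·0 + (-1)·1 + (-1)·(-3); 3·0 + (-1)·1 + (-5)·(-3)) = (11, 2, 14)
Ratio: 14/-3 = -4.66667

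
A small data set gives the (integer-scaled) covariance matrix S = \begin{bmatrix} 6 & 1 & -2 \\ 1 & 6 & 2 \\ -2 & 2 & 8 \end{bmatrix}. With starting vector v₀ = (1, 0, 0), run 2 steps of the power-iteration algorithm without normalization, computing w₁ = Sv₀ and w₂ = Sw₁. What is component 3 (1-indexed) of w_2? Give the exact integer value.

-26

w1 = Sv₀ = (6·1 + 1·0 + (-2)·0; 1·1 + 6·0 + 2·0; (-2)·1 + 2·0 + 8·0) = (6, 1, -2)
w2 = Sw1 = (6·6 + 1·1 + (-2)·(-2); 1·6 + 6·1 + 2·(-2); (-2)·6 + 2·1 + 8·(-2)) = (41, 8, -26)
The requested component of w2 is -26.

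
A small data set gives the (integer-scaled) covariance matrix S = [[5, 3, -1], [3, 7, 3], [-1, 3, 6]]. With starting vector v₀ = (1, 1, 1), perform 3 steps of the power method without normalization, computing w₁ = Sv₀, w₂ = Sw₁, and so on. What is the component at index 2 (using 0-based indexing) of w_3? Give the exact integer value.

822

w1 = Sv₀ = (5·1 + 3·1 + (-1)·1; 3·1 + 7·1 + 3·1; (-1)·1 + 3·1 + 6·1) = (7, 13, 8)
w2 = Sw1 = (5·7 + 3·13 + (-1)·8; 3·7 + 7·13 + 3·8; (-1)·7 + 3·13 + 6·8) = (66, 136, 80)
w3 = Sw2 = (658, 1390, 822)
The requested component of w3 is 822.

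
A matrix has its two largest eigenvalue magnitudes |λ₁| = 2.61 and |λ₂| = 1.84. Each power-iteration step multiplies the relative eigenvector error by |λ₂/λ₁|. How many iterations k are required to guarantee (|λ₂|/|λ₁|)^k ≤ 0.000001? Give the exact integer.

40

|λ₂/λ₁| = 1.84/2.61 = 0.70498
Need k ≥ ln(0.000001) / ln(0.70498) = -13.8155 / -0.3496 ≈ 39.520
Smallest integer k satisfying the bound: 40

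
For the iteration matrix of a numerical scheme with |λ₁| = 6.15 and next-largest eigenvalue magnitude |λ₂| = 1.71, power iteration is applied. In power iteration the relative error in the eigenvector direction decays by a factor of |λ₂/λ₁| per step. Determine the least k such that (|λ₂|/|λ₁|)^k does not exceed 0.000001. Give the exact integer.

11

|λ₂/λ₁| = 1.71/6.15 = 0.27805
Need k ≥ ln(0.000001) / ln(0.27805) = -13.8155 / -1.2800 ≈ 10.794
Smallest integer k satisfying the bound: 11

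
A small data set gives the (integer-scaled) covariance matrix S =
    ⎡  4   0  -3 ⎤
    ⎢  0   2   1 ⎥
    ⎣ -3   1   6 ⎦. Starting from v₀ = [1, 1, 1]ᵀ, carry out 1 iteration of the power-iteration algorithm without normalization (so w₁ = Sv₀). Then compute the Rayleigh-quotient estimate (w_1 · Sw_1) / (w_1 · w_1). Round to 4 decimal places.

w1 = Sv₀ = (1, 3, 4)
Sw1 = (-8, 10, 24)
w1·Sw1 = 1·(-8) + 3·10 + 4·24 = 118; w1·w1 = 1·1 + 3·3 + 4·4 = 26
λ ≈ 118/26 = 4.5385

4.5385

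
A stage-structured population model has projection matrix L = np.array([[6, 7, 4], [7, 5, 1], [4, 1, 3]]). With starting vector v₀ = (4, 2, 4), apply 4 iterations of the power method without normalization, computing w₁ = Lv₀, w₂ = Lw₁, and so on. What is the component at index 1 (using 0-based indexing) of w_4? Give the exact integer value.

w1 = Lv₀ = (54, 42, 30)
w2 = Lw1 = (738, 618, 348)
w3 = Lw2 = (10146, 8604, 4614)
w4 = Lw3 = (139560, 118656, 63030)
The requested component of w4 is 118656.

118656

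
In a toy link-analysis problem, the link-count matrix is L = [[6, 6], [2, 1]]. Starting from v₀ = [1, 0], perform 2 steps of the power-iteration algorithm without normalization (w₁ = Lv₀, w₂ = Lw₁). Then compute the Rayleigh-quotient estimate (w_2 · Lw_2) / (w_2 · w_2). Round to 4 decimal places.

w1 = Lv₀ = (6·1 + 6·0; 2·1 + 1·0) = (6, 2)
w2 = Lw1 = (6·6 + 6·2; 2·6 + 1·2) = (48, 14)
Lw2 = (372, 110)
w2·Lw2 = 48·372 + 14·110 = 19396; w2·w2 = 48·48 + 14·14 = 2500
λ ≈ 19396/2500 = 7.7584

7.7584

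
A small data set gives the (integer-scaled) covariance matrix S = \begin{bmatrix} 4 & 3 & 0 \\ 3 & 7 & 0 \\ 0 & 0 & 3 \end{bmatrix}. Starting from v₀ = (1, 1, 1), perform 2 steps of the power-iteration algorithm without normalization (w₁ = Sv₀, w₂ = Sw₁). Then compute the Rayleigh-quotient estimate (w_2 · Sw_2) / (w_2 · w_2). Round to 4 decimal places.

w1 = Sv₀ = (4·1 + 3·1 + 0·1; 3·1 + 7·1 + 0·1; 0·1 + 0·1 + 3·1) = (7, 10, 3)
w2 = Sw1 = (4·7 + 3·10 + 0·3; 3·7 + 7·10 + 0·3; 0·7 + 0·10 + 3·3) = (58, 91, 9)
Sw2 = (505, 811, 27)
w2·Sw2 = 58·505 + 91·811 + 9·27 = 103334; w2·w2 = 58·58 + 91·91 + 9·9 = 11726
λ ≈ 103334/11726 = 8.8124

8.8124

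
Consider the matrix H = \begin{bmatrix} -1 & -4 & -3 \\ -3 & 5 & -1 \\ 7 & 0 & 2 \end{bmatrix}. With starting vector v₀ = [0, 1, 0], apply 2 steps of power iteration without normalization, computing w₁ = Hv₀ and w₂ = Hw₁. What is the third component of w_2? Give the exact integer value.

w1 = Hv₀ = (-4, 5, 0)
w2 = Hw1 = (-16, 37, -28)
The requested component of w2 is -28.

-28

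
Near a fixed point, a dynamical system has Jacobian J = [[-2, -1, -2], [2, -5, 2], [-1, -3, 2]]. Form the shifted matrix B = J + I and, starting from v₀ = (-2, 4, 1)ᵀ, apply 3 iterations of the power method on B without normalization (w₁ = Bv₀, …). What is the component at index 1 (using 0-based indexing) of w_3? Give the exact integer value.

B = J + I has rows (-1, -1, -2); (2, -4, 2); (-1, -3, 3)
w1 = Bv₀ = ((-1)·(-2) + (-1)·4 + (-2)·1; 2·(-2) + (-4)·4 + 2·1; (-1)·(-2) + (-3)·4 + 3·1) = (-4, -18, -7)
w2 = Bw1 = ((-1)·(-4) + (-1)·(-18) + (-2)·(-7); 2·(-4) + (-4)·(-18) + 2·(-7); (-1)·(-4) + (-3)·(-18) + 3·(-7)) = (36, 50, 37)
w3 = Bw2 = (-160, -54, -75)
Requested component of w3: -54

-54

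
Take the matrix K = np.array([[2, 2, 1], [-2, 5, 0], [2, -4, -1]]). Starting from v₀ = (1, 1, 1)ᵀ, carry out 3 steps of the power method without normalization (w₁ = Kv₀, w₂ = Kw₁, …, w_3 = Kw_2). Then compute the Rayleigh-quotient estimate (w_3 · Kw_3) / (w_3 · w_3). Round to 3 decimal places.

w1 = Kv₀ = (5, 3, -3)
w2 = Kw1 = (13, 5, 1)
w3 = Kw2 = (37, -1, 5)
Kw3 = (77, -79, 73)
w3·Kw3 = 37·77 + (-1)·(-79) + 5·73 = 3293; w3·w3 = 37·37 + (-1)·(-1) + 5·5 = 1395
λ ≈ 3293/1395 = 2.361

2.361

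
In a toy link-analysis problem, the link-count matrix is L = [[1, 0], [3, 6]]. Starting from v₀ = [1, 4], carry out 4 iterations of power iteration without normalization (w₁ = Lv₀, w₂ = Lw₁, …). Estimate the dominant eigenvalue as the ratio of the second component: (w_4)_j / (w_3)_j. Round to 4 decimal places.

w1 = Lv₀ = (1, 27)
w2 = Lw1 = (1, 165)
w3 = Lw2 = (1, 993)
w4 = Lw3 = (1, 5961)
Ratio at component: 5961 / 993 = 6.0030

6.0030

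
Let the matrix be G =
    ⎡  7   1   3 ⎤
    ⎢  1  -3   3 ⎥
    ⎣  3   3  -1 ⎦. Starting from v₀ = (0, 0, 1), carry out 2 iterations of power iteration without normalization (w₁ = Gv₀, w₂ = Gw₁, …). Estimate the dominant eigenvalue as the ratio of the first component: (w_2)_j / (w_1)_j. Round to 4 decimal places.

λ ≈ 7.0000

w1 = Gv₀ = (7·0 + 1·0 + 3·1; 1·0 + (-3)·0 + 3·1; 3·0 + 3·0 + (-1)·1) = (3, 3, -1)
w2 = Gw1 = (7·3 + 1·3 + 3·(-1); 1·3 + (-3)·3 + 3·(-1); 3·3 + 3·3 + (-1)·(-1)) = (21, -9, 19)
Ratio at component: 21 / 3 = 7.0000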